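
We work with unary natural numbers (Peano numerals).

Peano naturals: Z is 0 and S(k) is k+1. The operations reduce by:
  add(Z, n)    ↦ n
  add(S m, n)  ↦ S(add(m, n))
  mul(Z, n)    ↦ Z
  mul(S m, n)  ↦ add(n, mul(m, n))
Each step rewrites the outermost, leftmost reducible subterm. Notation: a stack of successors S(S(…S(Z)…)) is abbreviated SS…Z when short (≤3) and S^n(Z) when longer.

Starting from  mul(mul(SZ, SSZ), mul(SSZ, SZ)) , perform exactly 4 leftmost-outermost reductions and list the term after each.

Answer: after 4 steps: add(add(SZ, mul(SZ, SZ)), mul(add(SZ, mul(Z, SSZ)), mul(SSZ, SZ)))

Derivation:
  start: mul(mul(SZ, SSZ), mul(SSZ, SZ))
  [1] mul(add(SSZ, mul(Z, SSZ)), mul(SSZ, SZ))
  [2] mul(S(add(SZ, mul(Z, SSZ))), mul(SSZ, SZ))
  [3] add(mul(SSZ, SZ), mul(add(SZ, mul(Z, SSZ)), mul(SSZ, SZ)))
  [4] add(add(SZ, mul(SZ, SZ)), mul(add(SZ, mul(Z, SSZ)), mul(SSZ, SZ)))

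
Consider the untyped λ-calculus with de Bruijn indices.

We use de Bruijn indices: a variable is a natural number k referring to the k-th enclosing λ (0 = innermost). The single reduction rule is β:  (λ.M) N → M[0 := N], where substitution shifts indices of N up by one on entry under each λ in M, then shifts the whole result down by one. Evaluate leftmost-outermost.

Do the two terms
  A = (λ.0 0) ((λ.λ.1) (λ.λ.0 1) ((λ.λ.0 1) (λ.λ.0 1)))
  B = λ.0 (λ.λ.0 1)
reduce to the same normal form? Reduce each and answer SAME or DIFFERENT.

Answer: SAME — A ⇓ λ.0 (λ.λ.0 1), B ⇓ λ.0 (λ.λ.0 1)

Reduction:
Term A:
  start: (λ.0 0) ((λ.λ.1) (λ.λ.0 1) ((λ.λ.0 1) (λ.λ.0 1)))
  →1  (λ.λ.1) (λ.λ.0 1) ((λ.λ.0 1) (λ.λ.0 1)) ((λ.λ.1) (λ.λ.0 1) ((λ.λ.0 1) (λ.λ.0 1)))
  →2  (λ.λ.λ.0 1) ((λ.λ.0 1) (λ.λ.0 1)) ((λ.λ.1) (λ.λ.0 1) ((λ.λ.0 1) (λ.λ.0 1)))
  →3  (λ.λ.0 1) ((λ.λ.1) (λ.λ.0 1) ((λ.λ.0 1) (λ.λ.0 1)))
  →4  λ.0 ((λ.λ.1) (λ.λ.0 1) ((λ.λ.0 1) (λ.λ.0 1)))
  →5  λ.0 ((λ.λ.λ.0 1) ((λ.λ.0 1) (λ.λ.0 1)))
  →6  λ.0 (λ.λ.0 1)

Term B:
  start: λ.0 (λ.λ.0 1)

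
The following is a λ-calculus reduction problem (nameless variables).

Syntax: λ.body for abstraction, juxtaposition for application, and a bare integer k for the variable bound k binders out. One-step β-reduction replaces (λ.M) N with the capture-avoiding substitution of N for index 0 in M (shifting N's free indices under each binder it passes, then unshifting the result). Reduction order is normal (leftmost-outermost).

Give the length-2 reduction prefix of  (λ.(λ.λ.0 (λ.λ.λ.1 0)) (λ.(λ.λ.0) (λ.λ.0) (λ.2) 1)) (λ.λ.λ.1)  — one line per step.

Answer: after 2 steps: λ.0 (λ.λ.λ.1 0)

Working:
  start: (λ.(λ.λ.0 (λ.λ.λ.1 0)) (λ.(λ.λ.0) (λ.λ.0) (λ.2) 1)) (λ.λ.λ.1)
  [1] (λ.λ.0 (λ.λ.λ.1 0)) (λ.(λ.λ.0) (λ.λ.0) (λ.λ.λ.λ.1) (λ.λ.λ.1))
  [2] λ.0 (λ.λ.λ.1 0)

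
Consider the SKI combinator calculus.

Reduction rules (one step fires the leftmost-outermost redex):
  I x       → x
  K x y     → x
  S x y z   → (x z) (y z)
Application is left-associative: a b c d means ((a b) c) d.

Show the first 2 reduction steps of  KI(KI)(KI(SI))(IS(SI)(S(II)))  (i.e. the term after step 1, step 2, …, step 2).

  start: KI(KI)(KI(SI))(IS(SI)(S(II)))
  [1] I(KI(SI))(IS(SI)(S(II)))
  [2] KI(SI)(IS(SI)(S(II)))

Answer: after 2 steps: KI(SI)(IS(SI)(S(II)))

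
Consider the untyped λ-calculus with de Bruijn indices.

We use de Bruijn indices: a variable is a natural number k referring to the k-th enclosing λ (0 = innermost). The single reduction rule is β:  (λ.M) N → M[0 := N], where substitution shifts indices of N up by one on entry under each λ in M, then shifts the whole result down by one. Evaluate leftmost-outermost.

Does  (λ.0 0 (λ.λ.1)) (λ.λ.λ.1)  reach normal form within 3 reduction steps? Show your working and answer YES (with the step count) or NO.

  start: (λ.0 0 (λ.λ.1)) (λ.λ.λ.1)
  →1  (λ.λ.λ.1) (λ.λ.λ.1) (λ.λ.1)
  →2  (λ.λ.1) (λ.λ.1)
  →3  λ.λ.λ.1

Answer: YES — reaches normal form λ.λ.λ.1 in 3 ≤ 3 steps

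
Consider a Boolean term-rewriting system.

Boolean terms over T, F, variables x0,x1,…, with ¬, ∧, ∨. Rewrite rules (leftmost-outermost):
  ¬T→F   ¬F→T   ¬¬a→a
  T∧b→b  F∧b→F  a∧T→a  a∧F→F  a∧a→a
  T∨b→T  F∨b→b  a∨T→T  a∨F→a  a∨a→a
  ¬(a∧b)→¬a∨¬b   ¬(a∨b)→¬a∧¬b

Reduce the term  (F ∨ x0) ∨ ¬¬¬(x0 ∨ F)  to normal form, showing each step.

Answer: normal form = x0 ∨ ¬x0  (in 5 steps)

Working:
  start: (F ∨ x0) ∨ ¬¬¬(x0 ∨ F)
  →1  x0 ∨ ¬¬¬(x0 ∨ F)
  →2  x0 ∨ ¬(x0 ∨ F)
  →3  x0 ∨ (¬x0 ∧ ¬F)
  →4  x0 ∨ (¬x0 ∧ T)
  →5  x0 ∨ ¬x0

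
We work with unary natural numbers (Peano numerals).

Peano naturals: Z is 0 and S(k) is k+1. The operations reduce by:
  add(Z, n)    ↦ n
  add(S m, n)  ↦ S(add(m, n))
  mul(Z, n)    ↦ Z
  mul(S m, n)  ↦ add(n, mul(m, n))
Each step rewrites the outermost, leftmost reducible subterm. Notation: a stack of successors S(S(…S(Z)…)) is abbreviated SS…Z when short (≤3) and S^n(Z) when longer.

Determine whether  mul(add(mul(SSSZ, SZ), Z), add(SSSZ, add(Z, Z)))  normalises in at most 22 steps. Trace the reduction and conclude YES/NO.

  start: mul(add(mul(SSSZ, SZ), Z), add(SSSZ, add(Z, Z)))
  [1] mul(add(add(SZ, mul(SSZ, SZ)), Z), add(SSSZ, add(Z, Z)))
  [2] mul(add(S(add(Z, mul(SSZ, SZ))), Z), add(SSSZ, add(Z, Z)))
  [3] mul(S(add(add(Z, mul(SSZ, SZ)), Z)), add(SSSZ, add(Z, Z)))
  [4] add(add(SSSZ, add(Z, Z)), mul(add(add(Z, mul(SSZ, SZ)), Z), add(SSSZ, add(Z, Z))))
  [5] add(S(add(SSZ, add(Z, Z))), mul(add(add(Z, mul(SSZ, SZ)), Z), add(SSSZ, add(Z, Z))))
  [6] S(add(add(SSZ, add(Z, Z)), mul(add(add(Z, mul(SSZ, SZ)), Z), add(SSSZ, add(Z, Z)))))
  [7] S(add(S(add(SZ, add(Z, Z))), mul(add(add(Z, mul(SSZ, SZ)), Z), add(SSSZ, add(Z, Z)))))
  [8] S(S(add(add(SZ, add(Z, Z)), mul(add(add(Z, mul(SSZ, SZ)), Z), add(SSSZ, add(Z, Z))))))
  [9] S(S(add(S(add(Z, add(Z, Z))), mul(add(add(Z, mul(SSZ, SZ)), Z), add(SSSZ, add(Z, Z))))))
  [10] S(S(S(add(add(Z, add(Z, Z)), mul(add(add(Z, mul(SSZ, SZ)), Z), add(SSSZ, add(Z, Z)))))))
  [11] S(S(S(add(add(Z, Z), mul(add(add(Z, mul(SSZ, SZ)), Z), add(SSSZ, add(Z, Z)))))))
  [12] S(S(S(add(Z, mul(add(add(Z, mul(SSZ, SZ)), Z), add(SSSZ, add(Z, Z)))))))
  [13] S(S(S(mul(add(add(Z, mul(SSZ, SZ)), Z), add(SSSZ, add(Z, Z))))))
  [14] S(S(S(mul(add(mul(SSZ, SZ), Z), add(SSSZ, add(Z, Z))))))
  [15] S(S(S(mul(add(add(SZ, mul(SZ, SZ)), Z), add(SSSZ, add(Z, Z))))))
  [16] S(S(S(mul(add(S(add(Z, mul(SZ, SZ))), Z), add(SSSZ, add(Z, Z))))))
  [17] S(S(S(mul(S(add(add(Z, mul(SZ, SZ)), Z)), add(SSSZ, add(Z, Z))))))
  [18] S(S(S(add(add(SSSZ, add(Z, Z)), mul(add(add(Z, mul(SZ, SZ)), Z), add(SSSZ, add(Z, Z)))))))
  [19] S(S(S(add(S(add(SSZ, add(Z, Z))), mul(add(add(Z, mul(SZ, SZ)), Z), add(SSSZ, add(Z, Z)))))))
  [20] S(S(S(S(add(add(SSZ, add(Z, Z)), mul(add(add(Z, mul(SZ, SZ)), Z), add(SSSZ, add(Z, Z))))))))
  [21] S(S(S(S(add(S(add(SZ, add(Z, Z))), mul(add(add(Z, mul(SZ, SZ)), Z), add(SSSZ, add(Z, Z))))))))
  [22] S(S(S(S(S(add(add(SZ, add(Z, Z)), mul(add(add(Z, mul(SZ, SZ)), Z), add(SSSZ, add(Z, Z)))))))))

Answer: NO — after 22 steps the term is S(S(S(S(S(add(add(SZ, add(Z, Z)), mul(add(add(Z, mul(SZ, SZ)), Z), add(SSSZ, add(Z, Z))))))))), not yet normal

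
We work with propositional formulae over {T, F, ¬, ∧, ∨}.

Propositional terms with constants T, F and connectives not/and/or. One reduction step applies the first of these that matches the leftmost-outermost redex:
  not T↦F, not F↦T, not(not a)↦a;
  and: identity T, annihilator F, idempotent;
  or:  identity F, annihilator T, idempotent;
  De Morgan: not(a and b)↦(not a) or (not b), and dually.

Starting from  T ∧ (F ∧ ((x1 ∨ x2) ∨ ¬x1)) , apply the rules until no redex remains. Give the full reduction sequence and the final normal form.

Answer: normal form = F  (in 2 steps)

Derivation:
  start: T ∧ (F ∧ ((x1 ∨ x2) ∨ ¬x1))
  step 1: F ∧ ((x1 ∨ x2) ∨ ¬x1)
  step 2: F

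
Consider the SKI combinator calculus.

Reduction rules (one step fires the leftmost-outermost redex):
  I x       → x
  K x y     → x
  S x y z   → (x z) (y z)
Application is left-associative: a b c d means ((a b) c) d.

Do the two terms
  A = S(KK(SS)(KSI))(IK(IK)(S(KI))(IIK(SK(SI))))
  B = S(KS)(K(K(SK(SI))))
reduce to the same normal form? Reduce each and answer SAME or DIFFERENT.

Term A:
  start: S(KK(SS)(KSI))(IK(IK)(S(KI))(IIK(SK(SI))))
  step 1: S(K(KSI))(IK(IK)(S(KI))(IIK(SK(SI))))
  step 2: S(KS)(IK(IK)(S(KI))(IIK(SK(SI))))
  step 3: S(KS)(K(IK)(S(KI))(IIK(SK(SI))))
  step 4: S(KS)(IK(IIK(SK(SI))))
  step 5: S(KS)(K(IIK(SK(SI))))
  step 6: S(KS)(K(IK(SK(SI))))
  step 7: S(KS)(K(K(SK(SI))))

Term B:
  start: S(KS)(K(K(SK(SI))))

Answer: SAME — A ⇓ S(KS)(K(K(SK(SI)))), B ⇓ S(KS)(K(K(SK(SI))))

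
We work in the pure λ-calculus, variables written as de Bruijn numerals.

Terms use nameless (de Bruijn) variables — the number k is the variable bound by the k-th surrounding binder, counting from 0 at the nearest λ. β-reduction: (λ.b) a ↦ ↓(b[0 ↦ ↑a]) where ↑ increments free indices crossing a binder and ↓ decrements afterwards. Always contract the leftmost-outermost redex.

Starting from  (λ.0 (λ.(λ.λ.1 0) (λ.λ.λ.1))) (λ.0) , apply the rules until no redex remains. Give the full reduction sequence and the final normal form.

  start: (λ.0 (λ.(λ.λ.1 0) (λ.λ.λ.1))) (λ.0)
  →1  (λ.0) (λ.(λ.λ.1 0) (λ.λ.λ.1))
  →2  λ.(λ.λ.1 0) (λ.λ.λ.1)
  →3  λ.λ.(λ.λ.λ.1) 0
  →4  λ.λ.λ.λ.1

Answer: normal form = λ.λ.λ.λ.1  (in 4 steps)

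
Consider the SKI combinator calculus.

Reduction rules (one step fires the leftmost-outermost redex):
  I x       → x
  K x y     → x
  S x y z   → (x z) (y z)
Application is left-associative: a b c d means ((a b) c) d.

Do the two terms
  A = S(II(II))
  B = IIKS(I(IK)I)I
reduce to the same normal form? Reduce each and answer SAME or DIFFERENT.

Term A:
  start: S(II(II))
  →1  S(I(II))
  →2  S(II)
  →3  SI

Term B:
  start: IIKS(I(IK)I)I
  →1  IKS(I(IK)I)I
  →2  KS(I(IK)I)I
  →3  SI

Answer: SAME — A ⇓ SI, B ⇓ SI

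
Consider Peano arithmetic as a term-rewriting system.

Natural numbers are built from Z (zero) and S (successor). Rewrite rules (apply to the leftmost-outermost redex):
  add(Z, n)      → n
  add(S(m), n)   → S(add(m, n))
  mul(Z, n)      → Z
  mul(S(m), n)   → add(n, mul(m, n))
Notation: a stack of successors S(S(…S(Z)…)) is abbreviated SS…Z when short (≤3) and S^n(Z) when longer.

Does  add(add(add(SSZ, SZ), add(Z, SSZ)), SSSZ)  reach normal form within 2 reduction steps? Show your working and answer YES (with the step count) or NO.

  start: add(add(add(SSZ, SZ), add(Z, SSZ)), SSSZ)
  [1] add(add(S(add(SZ, SZ)), add(Z, SSZ)), SSSZ)
  [2] add(S(add(add(SZ, SZ), add(Z, SSZ))), SSSZ)

Answer: NO — after 2 steps the term is add(S(add(add(SZ, SZ), add(Z, SSZ))), SSSZ), not yet normal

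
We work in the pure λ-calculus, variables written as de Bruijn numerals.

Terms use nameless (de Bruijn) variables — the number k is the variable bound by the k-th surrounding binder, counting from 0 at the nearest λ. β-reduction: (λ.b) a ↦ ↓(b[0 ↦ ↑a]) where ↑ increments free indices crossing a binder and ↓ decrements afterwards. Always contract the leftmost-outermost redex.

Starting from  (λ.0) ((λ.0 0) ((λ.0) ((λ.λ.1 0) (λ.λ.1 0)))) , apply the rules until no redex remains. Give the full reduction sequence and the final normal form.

Answer: normal form = λ.λ.1 0  (in 10 steps)

Derivation:
  start: (λ.0) ((λ.0 0) ((λ.0) ((λ.λ.1 0) (λ.λ.1 0))))
  step 1: (λ.0 0) ((λ.0) ((λ.λ.1 0) (λ.λ.1 0)))
  step 2: (λ.0) ((λ.λ.1 0) (λ.λ.1 0)) ((λ.0) ((λ.λ.1 0) (λ.λ.1 0)))
  step 3: (λ.λ.1 0) (λ.λ.1 0) ((λ.0) ((λ.λ.1 0) (λ.λ.1 0)))
  step 4: (λ.(λ.λ.1 0) 0) ((λ.0) ((λ.λ.1 0) (λ.λ.1 0)))
  step 5: (λ.λ.1 0) ((λ.0) ((λ.λ.1 0) (λ.λ.1 0)))
  step 6: λ.(λ.0) ((λ.λ.1 0) (λ.λ.1 0)) 0
  step 7: λ.(λ.λ.1 0) (λ.λ.1 0) 0
  step 8: λ.(λ.(λ.λ.1 0) 0) 0
  step 9: λ.(λ.λ.1 0) 0
  step 10: λ.λ.1 0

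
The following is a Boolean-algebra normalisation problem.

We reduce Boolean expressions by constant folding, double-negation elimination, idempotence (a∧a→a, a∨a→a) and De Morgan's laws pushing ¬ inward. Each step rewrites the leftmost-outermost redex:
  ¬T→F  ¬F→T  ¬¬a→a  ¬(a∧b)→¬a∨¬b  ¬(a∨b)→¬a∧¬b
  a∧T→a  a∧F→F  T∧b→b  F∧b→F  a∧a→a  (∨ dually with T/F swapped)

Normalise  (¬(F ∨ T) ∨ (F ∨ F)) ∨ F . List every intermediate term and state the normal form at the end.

  start: (¬(F ∨ T) ∨ (F ∨ F)) ∨ F
  →1  ¬(F ∨ T) ∨ (F ∨ F)
  →2  (¬F ∧ ¬T) ∨ (F ∨ F)
  →3  (T ∧ ¬T) ∨ (F ∨ F)
  →4  ¬T ∨ (F ∨ F)
  →5  F ∨ (F ∨ F)
  →6  F ∨ F
  →7  F

Answer: normal form = F  (in 7 steps)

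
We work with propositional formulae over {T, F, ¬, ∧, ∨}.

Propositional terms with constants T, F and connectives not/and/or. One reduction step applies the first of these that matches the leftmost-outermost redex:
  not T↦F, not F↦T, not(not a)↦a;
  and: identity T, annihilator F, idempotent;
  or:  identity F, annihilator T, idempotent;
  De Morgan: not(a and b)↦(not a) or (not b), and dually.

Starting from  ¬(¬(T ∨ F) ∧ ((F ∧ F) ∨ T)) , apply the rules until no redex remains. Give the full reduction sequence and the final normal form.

  start: ¬(¬(T ∨ F) ∧ ((F ∧ F) ∨ T))
  step 1: ¬¬(T ∨ F) ∨ ¬((F ∧ F) ∨ T)
  step 2: (T ∨ F) ∨ ¬((F ∧ F) ∨ T)
  step 3: T ∨ ¬((F ∧ F) ∨ T)
  step 4: T

Answer: normal form = T  (in 4 steps)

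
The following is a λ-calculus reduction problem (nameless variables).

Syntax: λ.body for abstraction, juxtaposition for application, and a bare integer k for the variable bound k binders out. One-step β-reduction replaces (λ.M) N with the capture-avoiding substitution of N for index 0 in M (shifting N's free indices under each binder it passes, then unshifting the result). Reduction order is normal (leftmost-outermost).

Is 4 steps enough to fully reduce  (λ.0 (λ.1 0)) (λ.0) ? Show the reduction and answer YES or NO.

Answer: YES — reaches normal form λ.0 in 3 ≤ 4 steps

Reduction:
  start: (λ.0 (λ.1 0)) (λ.0)
  step 1: (λ.0) (λ.(λ.0) 0)
  step 2: λ.(λ.0) 0
  step 3: λ.0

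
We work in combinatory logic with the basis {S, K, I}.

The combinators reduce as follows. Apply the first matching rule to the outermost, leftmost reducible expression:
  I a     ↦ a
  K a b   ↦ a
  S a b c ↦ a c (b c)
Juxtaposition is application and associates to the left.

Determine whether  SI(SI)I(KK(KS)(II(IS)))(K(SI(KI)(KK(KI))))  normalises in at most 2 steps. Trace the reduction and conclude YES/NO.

Answer: NO — after 2 steps the term is I(SII)(KK(KS)(II(IS)))(K(SI(KI)(KK(KI)))), not yet normal

Derivation:
  start: SI(SI)I(KK(KS)(II(IS)))(K(SI(KI)(KK(KI))))
  [1] II(SII)(KK(KS)(II(IS)))(K(SI(KI)(KK(KI))))
  [2] I(SII)(KK(KS)(II(IS)))(K(SI(KI)(KK(KI))))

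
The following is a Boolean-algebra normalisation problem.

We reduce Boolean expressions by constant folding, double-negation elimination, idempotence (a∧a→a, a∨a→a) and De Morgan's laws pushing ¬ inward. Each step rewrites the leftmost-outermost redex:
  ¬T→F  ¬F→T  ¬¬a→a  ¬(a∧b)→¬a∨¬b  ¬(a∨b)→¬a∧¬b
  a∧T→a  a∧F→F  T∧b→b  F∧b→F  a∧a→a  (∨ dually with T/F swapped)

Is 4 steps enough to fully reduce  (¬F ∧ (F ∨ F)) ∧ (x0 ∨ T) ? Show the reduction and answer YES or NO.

  start: (¬F ∧ (F ∨ F)) ∧ (x0 ∨ T)
  [1] (T ∧ (F ∨ F)) ∧ (x0 ∨ T)
  [2] (F ∨ F) ∧ (x0 ∨ T)
  [3] F ∧ (x0 ∨ T)
  [4] F

Answer: YES — reaches normal form F in 4 ≤ 4 steps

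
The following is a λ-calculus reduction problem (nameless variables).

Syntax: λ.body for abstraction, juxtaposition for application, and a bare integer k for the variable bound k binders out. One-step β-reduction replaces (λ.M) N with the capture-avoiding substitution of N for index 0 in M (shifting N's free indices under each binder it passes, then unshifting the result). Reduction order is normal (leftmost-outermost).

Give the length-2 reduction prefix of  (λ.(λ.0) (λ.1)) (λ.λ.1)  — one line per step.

Answer: after 2 steps: λ.λ.λ.1

Reduction:
  start: (λ.(λ.0) (λ.1)) (λ.λ.1)
  step 1: (λ.0) (λ.λ.λ.1)
  step 2: λ.λ.λ.1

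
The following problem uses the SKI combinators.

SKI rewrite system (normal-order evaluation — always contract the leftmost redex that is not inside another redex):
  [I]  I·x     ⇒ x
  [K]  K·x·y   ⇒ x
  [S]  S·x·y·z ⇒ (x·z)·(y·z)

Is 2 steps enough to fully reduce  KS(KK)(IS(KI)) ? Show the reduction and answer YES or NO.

Answer: YES — reaches normal form S(S(KI)) in 2 ≤ 2 steps

Working:
  start: KS(KK)(IS(KI))
  →1  S(IS(KI))
  →2  S(S(KI))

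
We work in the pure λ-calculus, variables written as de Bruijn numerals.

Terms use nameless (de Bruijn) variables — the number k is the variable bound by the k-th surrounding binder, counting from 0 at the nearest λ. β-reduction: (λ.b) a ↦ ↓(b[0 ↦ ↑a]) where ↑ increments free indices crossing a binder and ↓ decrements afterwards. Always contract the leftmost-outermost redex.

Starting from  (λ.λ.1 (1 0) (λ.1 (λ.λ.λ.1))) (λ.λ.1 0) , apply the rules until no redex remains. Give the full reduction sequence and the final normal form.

  start: (λ.λ.1 (1 0) (λ.1 (λ.λ.λ.1))) (λ.λ.1 0)
  →1  λ.(λ.λ.1 0) ((λ.λ.1 0) 0) (λ.1 (λ.λ.λ.1))
  →2  λ.(λ.(λ.λ.1 0) 1 0) (λ.1 (λ.λ.λ.1))
  →3  λ.(λ.λ.1 0) 0 (λ.1 (λ.λ.λ.1))
  →4  λ.(λ.1 0) (λ.1 (λ.λ.λ.1))
  →5  λ.0 (λ.1 (λ.λ.λ.1))

Answer: normal form = λ.0 (λ.1 (λ.λ.λ.1))  (in 5 steps)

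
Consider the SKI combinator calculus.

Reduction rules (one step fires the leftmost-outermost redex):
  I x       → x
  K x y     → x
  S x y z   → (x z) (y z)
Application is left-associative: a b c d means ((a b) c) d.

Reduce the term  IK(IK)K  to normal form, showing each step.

Answer: normal form = K  (in 3 steps)

Reduction:
  start: IK(IK)K
  step 1: K(IK)K
  step 2: IK
  step 3: K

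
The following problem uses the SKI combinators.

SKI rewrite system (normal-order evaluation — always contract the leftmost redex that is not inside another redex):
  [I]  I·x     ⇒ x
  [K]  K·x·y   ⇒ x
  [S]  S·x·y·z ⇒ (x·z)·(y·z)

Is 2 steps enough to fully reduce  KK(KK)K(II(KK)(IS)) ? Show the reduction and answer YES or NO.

  start: KK(KK)K(II(KK)(IS))
  step 1: KK(II(KK)(IS))
  step 2: K

Answer: YES — reaches normal form K in 2 ≤ 2 steps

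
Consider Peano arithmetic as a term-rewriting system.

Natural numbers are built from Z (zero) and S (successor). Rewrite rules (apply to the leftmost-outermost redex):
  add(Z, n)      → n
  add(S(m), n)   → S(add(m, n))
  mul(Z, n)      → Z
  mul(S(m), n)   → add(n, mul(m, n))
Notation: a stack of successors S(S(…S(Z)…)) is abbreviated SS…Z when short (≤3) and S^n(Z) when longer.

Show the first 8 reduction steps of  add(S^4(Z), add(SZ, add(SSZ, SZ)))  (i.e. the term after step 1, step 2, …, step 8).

  start: add(S^4(Z), add(SZ, add(SSZ, SZ)))
  step 1: S(add(SSSZ, add(SZ, add(SSZ, SZ))))
  step 2: S(S(add(SSZ, add(SZ, add(SSZ, SZ)))))
  step 3: S(S(S(add(SZ, add(SZ, add(SSZ, SZ))))))
  step 4: S(S(S(S(add(Z, add(SZ, add(SSZ, SZ)))))))
  step 5: S(S(S(S(add(SZ, add(SSZ, SZ))))))
  step 6: S(S(S(S(S(add(Z, add(SSZ, SZ)))))))
  step 7: S(S(S(S(S(add(SSZ, SZ))))))
  step 8: S(S(S(S(S(S(add(SZ, SZ)))))))

Answer: after 8 steps: S(S(S(S(S(S(add(SZ, SZ)))))))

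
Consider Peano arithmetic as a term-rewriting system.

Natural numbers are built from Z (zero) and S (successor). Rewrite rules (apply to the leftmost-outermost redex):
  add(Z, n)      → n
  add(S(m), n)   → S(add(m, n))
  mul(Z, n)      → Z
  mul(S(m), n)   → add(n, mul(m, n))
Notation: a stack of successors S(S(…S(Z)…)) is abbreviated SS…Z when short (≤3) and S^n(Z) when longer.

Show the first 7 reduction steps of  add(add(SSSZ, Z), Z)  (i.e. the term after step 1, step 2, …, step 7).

  start: add(add(SSSZ, Z), Z)
  step 1: add(S(add(SSZ, Z)), Z)
  step 2: S(add(add(SSZ, Z), Z))
  step 3: S(add(S(add(SZ, Z)), Z))
  step 4: S(S(add(add(SZ, Z), Z)))
  step 5: S(S(add(S(add(Z, Z)), Z)))
  step 6: S(S(S(add(add(Z, Z), Z))))
  step 7: S(S(S(add(Z, Z))))

Answer: after 7 steps: S(S(S(add(Z, Z))))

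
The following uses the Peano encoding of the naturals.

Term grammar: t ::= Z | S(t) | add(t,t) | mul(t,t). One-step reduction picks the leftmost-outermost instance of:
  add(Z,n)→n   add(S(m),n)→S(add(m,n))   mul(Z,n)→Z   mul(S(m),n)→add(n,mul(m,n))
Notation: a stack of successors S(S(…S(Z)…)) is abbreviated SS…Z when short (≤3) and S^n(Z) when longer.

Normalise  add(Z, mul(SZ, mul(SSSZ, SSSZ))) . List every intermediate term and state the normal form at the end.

Answer: normal form = S^9(Z)  (in 29 steps)

Working:
  start: add(Z, mul(SZ, mul(SSSZ, SSSZ)))
  step 1: mul(SZ, mul(SSSZ, SSSZ))
  step 2: add(mul(SSSZ, SSSZ), mul(Z, mul(SSSZ, SSSZ)))
  step 3: add(add(SSSZ, mul(SSZ, SSSZ)), mul(Z, mul(SSSZ, SSSZ)))
  step 4: add(S(add(SSZ, mul(SSZ, SSSZ))), mul(Z, mul(SSSZ, SSSZ)))
  step 5: S(add(add(SSZ, mul(SSZ, SSSZ)), mul(Z, mul(SSSZ, SSSZ))))
  step 6: S(add(S(add(SZ, mul(SSZ, SSSZ))), mul(Z, mul(SSSZ, SSSZ))))
  step 7: S(S(add(add(SZ, mul(SSZ, SSSZ)), mul(Z, mul(SSSZ, SSSZ)))))
  step 8: S(S(add(S(add(Z, mul(SSZ, SSSZ))), mul(Z, mul(SSSZ, SSSZ)))))
  step 9: S(S(S(add(add(Z, mul(SSZ, SSSZ)), mul(Z, mul(SSSZ, SSSZ))))))
  step 10: S(S(S(add(mul(SSZ, SSSZ), mul(Z, mul(SSSZ, SSSZ))))))
  step 11: S(S(S(add(add(SSSZ, mul(SZ, SSSZ)), mul(Z, mul(SSSZ, SSSZ))))))
  step 12: S(S(S(add(S(add(SSZ, mul(SZ, SSSZ))), mul(Z, mul(SSSZ, SSSZ))))))
  step 13: S(S(S(S(add(add(SSZ, mul(SZ, SSSZ)), mul(Z, mul(SSSZ, SSSZ)))))))
  step 14: S(S(S(S(add(S(add(SZ, mul(SZ, SSSZ))), mul(Z, mul(SSSZ, SSSZ)))))))
  step 15: S(S(S(S(S(add(add(SZ, mul(SZ, SSSZ)), mul(Z, mul(SSSZ, SSSZ))))))))
  step 16: S(S(S(S(S(add(S(add(Z, mul(SZ, SSSZ))), mul(Z, mul(SSSZ, SSSZ))))))))
  step 17: S(S(S(S(S(S(add(add(Z, mul(SZ, SSSZ)), mul(Z, mul(SSSZ, SSSZ)))))))))
  step 18: S(S(S(S(S(S(add(mul(SZ, SSSZ), mul(Z, mul(SSSZ, SSSZ)))))))))
  step 19: S(S(S(S(S(S(add(add(SSSZ, mul(Z, SSSZ)), mul(Z, mul(SSSZ, SSSZ)))))))))
  step 20: S(S(S(S(S(S(add(S(add(SSZ, mul(Z, SSSZ))), mul(Z, mul(SSSZ, SSSZ)))))))))
  step 21: S(S(S(S(S(S(S(add(add(SSZ, mul(Z, SSSZ)), mul(Z, mul(SSSZ, SSSZ))))))))))
  step 22: S(S(S(S(S(S(S(add(S(add(SZ, mul(Z, SSSZ))), mul(Z, mul(SSSZ, SSSZ))))))))))
  step 23: S(S(S(S(S(S(S(S(add(add(SZ, mul(Z, SSSZ)), mul(Z, mul(SSSZ, SSSZ)))))))))))
  step 24: S(S(S(S(S(S(S(S(add(S(add(Z, mul(Z, SSSZ))), mul(Z, mul(SSSZ, SSSZ)))))))))))
  step 25: S(S(S(S(S(S(S(S(S(add(add(Z, mul(Z, SSSZ)), mul(Z, mul(SSSZ, SSSZ))))))))))))
  step 26: S(S(S(S(S(S(S(S(S(add(mul(Z, SSSZ), mul(Z, mul(SSSZ, SSSZ))))))))))))
  step 27: S(S(S(S(S(S(S(S(S(add(Z, mul(Z, mul(SSSZ, SSSZ))))))))))))
  step 28: S(S(S(S(S(S(S(S(S(mul(Z, mul(SSSZ, SSSZ)))))))))))
  step 29: S^9(Z)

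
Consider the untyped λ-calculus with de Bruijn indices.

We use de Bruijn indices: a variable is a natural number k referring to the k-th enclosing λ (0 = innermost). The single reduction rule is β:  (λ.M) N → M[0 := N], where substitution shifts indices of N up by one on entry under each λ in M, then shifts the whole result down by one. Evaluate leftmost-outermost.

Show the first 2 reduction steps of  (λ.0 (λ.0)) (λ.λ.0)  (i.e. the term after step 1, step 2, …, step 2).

Answer: after 2 steps: λ.0

Derivation:
  start: (λ.0 (λ.0)) (λ.λ.0)
  →1  (λ.λ.0) (λ.0)
  →2  λ.0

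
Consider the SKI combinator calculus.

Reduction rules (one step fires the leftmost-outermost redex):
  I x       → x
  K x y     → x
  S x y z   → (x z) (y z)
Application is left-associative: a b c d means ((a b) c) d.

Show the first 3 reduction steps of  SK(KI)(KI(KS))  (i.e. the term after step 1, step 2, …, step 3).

  start: SK(KI)(KI(KS))
  [1] K(KI(KS))(KI(KI(KS)))
  [2] KI(KS)
  [3] I

Answer: after 3 steps: I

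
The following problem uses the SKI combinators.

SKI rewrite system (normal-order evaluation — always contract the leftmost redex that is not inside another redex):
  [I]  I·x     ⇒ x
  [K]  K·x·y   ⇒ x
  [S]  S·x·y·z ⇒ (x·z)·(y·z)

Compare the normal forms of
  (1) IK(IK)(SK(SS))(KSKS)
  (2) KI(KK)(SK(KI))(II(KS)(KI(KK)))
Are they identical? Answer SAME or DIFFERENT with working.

Term A:
  start: IK(IK)(SK(SS))(KSKS)
  [1] K(IK)(SK(SS))(KSKS)
  [2] IK(KSKS)
  [3] K(KSKS)
  [4] K(SS)

Term B:
  start: KI(KK)(SK(KI))(II(KS)(KI(KK)))
  [1] I(SK(KI))(II(KS)(KI(KK)))
  [2] SK(KI)(II(KS)(KI(KK)))
  [3] K(II(KS)(KI(KK)))(KI(II(KS)(KI(KK))))
  [4] II(KS)(KI(KK))
  [5] I(KS)(KI(KK))
  [6] KS(KI(KK))
  [7] S

Answer: DIFFERENT — A ⇓ K(SS), B ⇓ S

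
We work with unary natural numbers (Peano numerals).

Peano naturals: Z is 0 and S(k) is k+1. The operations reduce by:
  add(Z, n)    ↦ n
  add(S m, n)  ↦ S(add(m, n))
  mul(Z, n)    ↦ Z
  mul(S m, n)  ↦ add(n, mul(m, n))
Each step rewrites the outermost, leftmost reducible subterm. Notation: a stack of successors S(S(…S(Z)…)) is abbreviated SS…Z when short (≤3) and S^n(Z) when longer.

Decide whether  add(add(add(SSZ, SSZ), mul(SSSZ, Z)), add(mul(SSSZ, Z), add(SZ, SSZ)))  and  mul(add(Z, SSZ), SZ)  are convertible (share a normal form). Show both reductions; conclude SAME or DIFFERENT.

Answer: DIFFERENT — A ⇓ S^7(Z), B ⇓ SSZ

Working:
Term A:
  start: add(add(add(SSZ, SSZ), mul(SSSZ, Z)), add(mul(SSSZ, Z), add(SZ, SSZ)))
  [1] add(add(S(add(SZ, SSZ)), mul(SSSZ, Z)), add(mul(SSSZ, Z), add(SZ, SSZ)))
  [2] add(S(add(add(SZ, SSZ), mul(SSSZ, Z))), add(mul(SSSZ, Z), add(SZ, SSZ)))
  [3] S(add(add(add(SZ, SSZ), mul(SSSZ, Z)), add(mul(SSSZ, Z), add(SZ, SSZ))))
  [4] S(add(add(S(add(Z, SSZ)), mul(SSSZ, Z)), add(mul(SSSZ, Z), add(SZ, SSZ))))
  [5] S(add(S(add(add(Z, SSZ), mul(SSSZ, Z))), add(mul(SSSZ, Z), add(SZ, SSZ))))
  [6] S(S(add(add(add(Z, SSZ), mul(SSSZ, Z)), add(mul(SSSZ, Z), add(SZ, SSZ)))))
  [7] S(S(add(add(SSZ, mul(SSSZ, Z)), add(mul(SSSZ, Z), add(SZ, SSZ)))))
  [8] S(S(add(S(add(SZ, mul(SSSZ, Z))), add(mul(SSSZ, Z), add(SZ, SSZ)))))
  [9] S(S(S(add(add(SZ, mul(SSSZ, Z)), add(mul(SSSZ, Z), add(SZ, SSZ))))))
  [10] S(S(S(add(S(add(Z, mul(SSSZ, Z))), add(mul(SSSZ, Z), add(SZ, SSZ))))))
  [11] S(S(S(S(add(add(Z, mul(SSSZ, Z)), add(mul(SSSZ, Z), add(SZ, SSZ)))))))
  [12] S(S(S(S(add(mul(SSSZ, Z), add(mul(SSSZ, Z), add(SZ, SSZ)))))))
  [13] S(S(S(S(add(add(Z, mul(SSZ, Z)), add(mul(SSSZ, Z), add(SZ, SSZ)))))))
  [14] S(S(S(S(add(mul(SSZ, Z), add(mul(SSSZ, Z), add(SZ, SSZ)))))))
  [15] S(S(S(S(add(add(Z, mul(SZ, Z)), add(mul(SSSZ, Z), add(SZ, SSZ)))))))
  [16] S(S(S(S(add(mul(SZ, Z), add(mul(SSSZ, Z), add(SZ, SSZ)))))))
  [17] S(S(S(S(add(add(Z, mul(Z, Z)), add(mul(SSSZ, Z), add(SZ, SSZ)))))))
  [18] S(S(S(S(add(mul(Z, Z), add(mul(SSSZ, Z), add(SZ, SSZ)))))))
  [19] S(S(S(S(add(Z, add(mul(SSSZ, Z), add(SZ, SSZ)))))))
  [20] S(S(S(S(add(mul(SSSZ, Z), add(SZ, SSZ))))))
  [21] S(S(S(S(add(add(Z, mul(SSZ, Z)), add(SZ, SSZ))))))
  [22] S(S(S(S(add(mul(SSZ, Z), add(SZ, SSZ))))))
  [23] S(S(S(S(add(add(Z, mul(SZ, Z)), add(SZ, SSZ))))))
  [24] S(S(S(S(add(mul(SZ, Z), add(SZ, SSZ))))))
  [25] S(S(S(S(add(add(Z, mul(Z, Z)), add(SZ, SSZ))))))
  [26] S(S(S(S(add(mul(Z, Z), add(SZ, SSZ))))))
  [27] S(S(S(S(add(Z, add(SZ, SSZ))))))
  [28] S(S(S(S(add(SZ, SSZ)))))
  [29] S(S(S(S(S(add(Z, SSZ))))))
  [30] S^7(Z)

Term B:
  start: mul(add(Z, SSZ), SZ)
  [1] mul(SSZ, SZ)
  [2] add(SZ, mul(SZ, SZ))
  [3] S(add(Z, mul(SZ, SZ)))
  [4] S(mul(SZ, SZ))
  [5] S(add(SZ, mul(Z, SZ)))
  [6] S(S(add(Z, mul(Z, SZ))))
  [7] S(S(mul(Z, SZ)))
  [8] SSZ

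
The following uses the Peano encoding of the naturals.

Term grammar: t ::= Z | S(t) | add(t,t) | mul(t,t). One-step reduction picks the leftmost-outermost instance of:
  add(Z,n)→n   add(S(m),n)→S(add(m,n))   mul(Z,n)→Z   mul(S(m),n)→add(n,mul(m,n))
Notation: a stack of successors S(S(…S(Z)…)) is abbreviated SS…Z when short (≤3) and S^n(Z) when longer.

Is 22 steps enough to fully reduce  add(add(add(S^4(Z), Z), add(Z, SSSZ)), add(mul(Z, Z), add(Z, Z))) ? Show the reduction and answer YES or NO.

  start: add(add(add(S^4(Z), Z), add(Z, SSSZ)), add(mul(Z, Z), add(Z, Z)))
  step 1: add(add(S(add(SSSZ, Z)), add(Z, SSSZ)), add(mul(Z, Z), add(Z, Z)))
  step 2: add(S(add(add(SSSZ, Z), add(Z, SSSZ))), add(mul(Z, Z), add(Z, Z)))
  step 3: S(add(add(add(SSSZ, Z), add(Z, SSSZ)), add(mul(Z, Z), add(Z, Z))))
  step 4: S(add(add(S(add(SSZ, Z)), add(Z, SSSZ)), add(mul(Z, Z), add(Z, Z))))
  step 5: S(add(S(add(add(SSZ, Z), add(Z, SSSZ))), add(mul(Z, Z), add(Z, Z))))
  step 6: S(S(add(add(add(SSZ, Z), add(Z, SSSZ)), add(mul(Z, Z), add(Z, Z)))))
  step 7: S(S(add(add(S(add(SZ, Z)), add(Z, SSSZ)), add(mul(Z, Z), add(Z, Z)))))
  step 8: S(S(add(S(add(add(SZ, Z), add(Z, SSSZ))), add(mul(Z, Z), add(Z, Z)))))
  step 9: S(S(S(add(add(add(SZ, Z), add(Z, SSSZ)), add(mul(Z, Z), add(Z, Z))))))
  step 10: S(S(S(add(add(S(add(Z, Z)), add(Z, SSSZ)), add(mul(Z, Z), add(Z, Z))))))
  step 11: S(S(S(add(S(add(add(Z, Z), add(Z, SSSZ))), add(mul(Z, Z), add(Z, Z))))))
  step 12: S(S(S(S(add(add(add(Z, Z), add(Z, SSSZ)), add(mul(Z, Z), add(Z, Z)))))))
  step 13: S(S(S(S(add(add(Z, add(Z, SSSZ)), add(mul(Z, Z), add(Z, Z)))))))
  step 14: S(S(S(S(add(add(Z, SSSZ), add(mul(Z, Z), add(Z, Z)))))))
  step 15: S(S(S(S(add(SSSZ, add(mul(Z, Z), add(Z, Z)))))))
  step 16: S(S(S(S(S(add(SSZ, add(mul(Z, Z), add(Z, Z))))))))
  step 17: S(S(S(S(S(S(add(SZ, add(mul(Z, Z), add(Z, Z)))))))))
  step 18: S(S(S(S(S(S(S(add(Z, add(mul(Z, Z), add(Z, Z))))))))))
  step 19: S(S(S(S(S(S(S(add(mul(Z, Z), add(Z, Z)))))))))
  step 20: S(S(S(S(S(S(S(add(Z, add(Z, Z)))))))))
  step 21: S(S(S(S(S(S(S(add(Z, Z))))))))
  step 22: S^7(Z)

Answer: YES — reaches normal form S^7(Z) in 22 ≤ 22 steps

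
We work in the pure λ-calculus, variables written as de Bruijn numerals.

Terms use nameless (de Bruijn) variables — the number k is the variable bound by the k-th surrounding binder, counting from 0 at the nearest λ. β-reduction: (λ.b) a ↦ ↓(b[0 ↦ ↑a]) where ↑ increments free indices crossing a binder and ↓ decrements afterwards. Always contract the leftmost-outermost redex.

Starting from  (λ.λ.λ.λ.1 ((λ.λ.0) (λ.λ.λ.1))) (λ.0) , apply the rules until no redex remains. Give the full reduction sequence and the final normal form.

Answer: normal form = λ.λ.λ.1 (λ.0)  (in 2 steps)

Derivation:
  start: (λ.λ.λ.λ.1 ((λ.λ.0) (λ.λ.λ.1))) (λ.0)
  →1  λ.λ.λ.1 ((λ.λ.0) (λ.λ.λ.1))
  →2  λ.λ.λ.1 (λ.0)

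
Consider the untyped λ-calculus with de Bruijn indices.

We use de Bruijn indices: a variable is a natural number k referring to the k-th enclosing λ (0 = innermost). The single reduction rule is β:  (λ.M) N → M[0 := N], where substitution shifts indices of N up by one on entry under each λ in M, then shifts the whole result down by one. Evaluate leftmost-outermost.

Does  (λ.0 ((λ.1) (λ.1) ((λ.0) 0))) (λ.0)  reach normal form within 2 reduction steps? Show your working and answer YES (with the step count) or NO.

  start: (λ.0 ((λ.1) (λ.1) ((λ.0) 0))) (λ.0)
  step 1: (λ.0) ((λ.λ.0) (λ.λ.0) ((λ.0) (λ.0)))
  step 2: (λ.λ.0) (λ.λ.0) ((λ.0) (λ.0))

Answer: NO — after 2 steps the term is (λ.λ.0) (λ.λ.0) ((λ.0) (λ.0)), not yet normal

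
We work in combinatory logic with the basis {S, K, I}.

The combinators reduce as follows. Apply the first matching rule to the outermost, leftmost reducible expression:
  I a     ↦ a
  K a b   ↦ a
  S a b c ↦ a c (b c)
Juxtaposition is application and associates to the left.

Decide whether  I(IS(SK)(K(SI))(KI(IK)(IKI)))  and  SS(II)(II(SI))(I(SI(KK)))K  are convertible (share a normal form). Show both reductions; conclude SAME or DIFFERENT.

Answer: DIFFERENT — A ⇓ SI, B ⇓ K

Reduction:
Term A:
  start: I(IS(SK)(K(SI))(KI(IK)(IKI)))
  →1  IS(SK)(K(SI))(KI(IK)(IKI))
  →2  S(SK)(K(SI))(KI(IK)(IKI))
  →3  SK(KI(IK)(IKI))(K(SI)(KI(IK)(IKI)))
  →4  K(K(SI)(KI(IK)(IKI)))(KI(IK)(IKI)(K(SI)(KI(IK)(IKI))))
  →5  K(SI)(KI(IK)(IKI))
  →6  SI

Term B:
  start: SS(II)(II(SI))(I(SI(KK)))K
  →1  S(II(SI))(II(II(SI)))(I(SI(KK)))K
  →2  II(SI)(I(SI(KK)))(II(II(SI))(I(SI(KK))))K
  →3  I(SI)(I(SI(KK)))(II(II(SI))(I(SI(KK))))K
  →4  SI(I(SI(KK)))(II(II(SI))(I(SI(KK))))K
  →5  I(II(II(SI))(I(SI(KK))))(I(SI(KK))(II(II(SI))(I(SI(KK)))))K
  →6  II(II(SI))(I(SI(KK)))(I(SI(KK))(II(II(SI))(I(SI(KK)))))K
  →7  I(II(SI))(I(SI(KK)))(I(SI(KK))(II(II(SI))(I(SI(KK)))))K
  →8  II(SI)(I(SI(KK)))(I(SI(KK))(II(II(SI))(I(SI(KK)))))K
  →9  I(SI)(I(SI(KK)))(I(SI(KK))(II(II(SI))(I(SI(KK)))))K
  →10  SI(I(SI(KK)))(I(SI(KK))(II(II(SI))(I(SI(KK)))))K
  →11  I(I(SI(KK))(II(II(SI))(I(SI(KK)))))(I(SI(KK))(I(SI(KK))(II(II(SI))(I(SI(KK))))))K
  →12  I(SI(KK))(II(II(SI))(I(SI(KK))))(I(SI(KK))(I(SI(KK))(II(II(SI))(I(SI(KK))))))K
  →13  SI(KK)(II(II(SI))(I(SI(KK))))(I(SI(KK))(I(SI(KK))(II(II(SI))(I(SI(KK))))))K
  →14  I(II(II(SI))(I(SI(KK))))(KK(II(II(SI))(I(SI(KK)))))(I(SI(KK))(I(SI(KK))(II(II(SI))(I(SI(KK))))))K
  →15  II(II(SI))(I(SI(KK)))(KK(II(II(SI))(I(SI(KK)))))(I(SI(KK))(I(SI(KK))(II(II(SI))(I(SI(KK))))))K
  →16  I(II(SI))(I(SI(KK)))(KK(II(II(SI))(I(SI(KK)))))(I(SI(KK))(I(SI(KK))(II(II(SI))(I(SI(KK))))))K
  →17  II(SI)(I(SI(KK)))(KK(II(II(SI))(I(SI(KK)))))(I(SI(KK))(I(SI(KK))(II(II(SI))(I(SI(KK))))))K
  →18  I(SI)(I(SI(KK)))(KK(II(II(SI))(I(SI(KK)))))(I(SI(KK))(I(SI(KK))(II(II(SI))(I(SI(KK))))))K
  →19  SI(I(SI(KK)))(KK(II(II(SI))(I(SI(KK)))))(I(SI(KK))(I(SI(KK))(II(II(SI))(I(SI(KK))))))K
  →20  I(KK(II(II(SI))(I(SI(KK)))))(I(SI(KK))(KK(II(II(SI))(I(SI(KK))))))(I(SI(KK))(I(SI(KK))(II(II(SI))(I(SI(KK))))))K
  →21  KK(II(II(SI))(I(SI(KK))))(I(SI(KK))(KK(II(II(SI))(I(SI(KK))))))(I(SI(KK))(I(SI(KK))(II(II(SI))(I(SI(KK))))))K
  →22  K(I(SI(KK))(KK(II(II(SI))(I(SI(KK))))))(I(SI(KK))(I(SI(KK))(II(II(SI))(I(SI(KK))))))K
  →23  I(SI(KK))(KK(II(II(SI))(I(SI(KK)))))K
  →24  SI(KK)(KK(II(II(SI))(I(SI(KK)))))K
  →25  I(KK(II(II(SI))(I(SI(KK)))))(KK(KK(II(II(SI))(I(SI(KK))))))K
  →26  KK(II(II(SI))(I(SI(KK))))(KK(KK(II(II(SI))(I(SI(KK))))))K
  →27  K(KK(KK(II(II(SI))(I(SI(KK))))))K
  →28  KK(KK(II(II(SI))(I(SI(KK)))))
  →29  K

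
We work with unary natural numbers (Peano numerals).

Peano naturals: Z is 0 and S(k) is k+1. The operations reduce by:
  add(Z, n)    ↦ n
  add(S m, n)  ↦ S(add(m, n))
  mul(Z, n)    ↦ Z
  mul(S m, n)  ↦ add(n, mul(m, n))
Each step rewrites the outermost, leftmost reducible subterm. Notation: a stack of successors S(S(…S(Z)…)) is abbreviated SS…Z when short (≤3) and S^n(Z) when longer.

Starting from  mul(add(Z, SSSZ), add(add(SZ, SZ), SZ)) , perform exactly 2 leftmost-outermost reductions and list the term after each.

Answer: after 2 steps: add(add(add(SZ, SZ), SZ), mul(SSZ, add(add(SZ, SZ), SZ)))

Derivation:
  start: mul(add(Z, SSSZ), add(add(SZ, SZ), SZ))
  →1  mul(SSSZ, add(add(SZ, SZ), SZ))
  →2  add(add(add(SZ, SZ), SZ), mul(SSZ, add(add(SZ, SZ), SZ)))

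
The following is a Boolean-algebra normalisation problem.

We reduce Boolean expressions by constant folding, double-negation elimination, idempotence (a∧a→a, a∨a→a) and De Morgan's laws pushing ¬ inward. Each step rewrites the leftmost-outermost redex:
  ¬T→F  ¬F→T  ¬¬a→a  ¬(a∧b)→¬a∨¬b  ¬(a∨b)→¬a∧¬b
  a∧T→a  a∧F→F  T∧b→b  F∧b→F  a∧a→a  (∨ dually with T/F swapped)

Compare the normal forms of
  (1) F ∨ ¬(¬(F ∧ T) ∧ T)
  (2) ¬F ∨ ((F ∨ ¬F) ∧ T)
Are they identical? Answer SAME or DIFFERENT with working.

Term A:
  start: F ∨ ¬(¬(F ∧ T) ∧ T)
  [1] ¬(¬(F ∧ T) ∧ T)
  [2] ¬¬(F ∧ T) ∨ ¬T
  [3] (F ∧ T) ∨ ¬T
  [4] F ∨ ¬T
  [5] ¬T
  [6] F

Term B:
  start: ¬F ∨ ((F ∨ ¬F) ∧ T)
  [1] T ∨ ((F ∨ ¬F) ∧ T)
  [2] T

Answer: DIFFERENT — A ⇓ F, B ⇓ T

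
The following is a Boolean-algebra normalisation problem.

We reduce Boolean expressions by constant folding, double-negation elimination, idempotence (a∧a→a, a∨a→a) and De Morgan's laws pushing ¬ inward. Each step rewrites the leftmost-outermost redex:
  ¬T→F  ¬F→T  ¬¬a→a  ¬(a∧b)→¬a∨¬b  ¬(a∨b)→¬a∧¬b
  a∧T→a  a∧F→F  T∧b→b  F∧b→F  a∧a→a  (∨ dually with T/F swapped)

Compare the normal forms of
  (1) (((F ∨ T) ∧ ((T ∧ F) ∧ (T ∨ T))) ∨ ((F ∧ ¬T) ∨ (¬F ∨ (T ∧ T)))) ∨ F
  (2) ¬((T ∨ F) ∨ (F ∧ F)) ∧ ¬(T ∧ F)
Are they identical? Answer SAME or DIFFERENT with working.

Term A:
  start: (((F ∨ T) ∧ ((T ∧ F) ∧ (T ∨ T))) ∨ ((F ∧ ¬T) ∨ (¬F ∨ (T ∧ T)))) ∨ F
  step 1: ((F ∨ T) ∧ ((T ∧ F) ∧ (T ∨ T))) ∨ ((F ∧ ¬T) ∨ (¬F ∨ (T ∧ T)))
  step 2: (T ∧ ((T ∧ F) ∧ (T ∨ T))) ∨ ((F ∧ ¬T) ∨ (¬F ∨ (T ∧ T)))
  step 3: ((T ∧ F) ∧ (T ∨ T)) ∨ ((F ∧ ¬T) ∨ (¬F ∨ (T ∧ T)))
  step 4: (F ∧ (T ∨ T)) ∨ ((F ∧ ¬T) ∨ (¬F ∨ (T ∧ T)))
  step 5: F ∨ ((F ∧ ¬T) ∨ (¬F ∨ (T ∧ T)))
  step 6: (F ∧ ¬T) ∨ (¬F ∨ (T ∧ T))
  step 7: F ∨ (¬F ∨ (T ∧ T))
  step 8: ¬F ∨ (T ∧ T)
  step 9: T ∨ (T ∧ T)
  step 10: T

Term B:
  start: ¬((T ∨ F) ∨ (F ∧ F)) ∧ ¬(T ∧ F)
  step 1: (¬(T ∨ F) ∧ ¬(F ∧ F)) ∧ ¬(T ∧ F)
  step 2: ((¬T ∧ ¬F) ∧ ¬(F ∧ F)) ∧ ¬(T ∧ F)
  step 3: ((F ∧ ¬F) ∧ ¬(F ∧ F)) ∧ ¬(T ∧ F)
  step 4: (F ∧ ¬(F ∧ F)) ∧ ¬(T ∧ F)
  step 5: F ∧ ¬(T ∧ F)
  step 6: F

Answer: DIFFERENT — A ⇓ T, B ⇓ F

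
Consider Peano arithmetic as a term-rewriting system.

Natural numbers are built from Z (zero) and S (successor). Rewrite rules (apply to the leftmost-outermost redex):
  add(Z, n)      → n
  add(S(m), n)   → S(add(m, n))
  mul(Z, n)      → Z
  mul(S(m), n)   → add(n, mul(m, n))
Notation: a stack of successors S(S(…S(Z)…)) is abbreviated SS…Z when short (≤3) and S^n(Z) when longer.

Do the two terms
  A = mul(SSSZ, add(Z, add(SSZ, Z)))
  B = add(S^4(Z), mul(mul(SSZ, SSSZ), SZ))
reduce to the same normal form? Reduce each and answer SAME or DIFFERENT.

Answer: DIFFERENT — A ⇓ S^6(Z), B ⇓ S^10(Z)

Working:
Term A:
  start: mul(SSSZ, add(Z, add(SSZ, Z)))
  [1] add(add(Z, add(SSZ, Z)), mul(SSZ, add(Z, add(SSZ, Z))))
  [2] add(add(SSZ, Z), mul(SSZ, add(Z, add(SSZ, Z))))
  [3] add(S(add(SZ, Z)), mul(SSZ, add(Z, add(SSZ, Z))))
  [4] S(add(add(SZ, Z), mul(SSZ, add(Z, add(SSZ, Z)))))
  [5] S(add(S(add(Z, Z)), mul(SSZ, add(Z, add(SSZ, Z)))))
  [6] S(S(add(add(Z, Z), mul(SSZ, add(Z, add(SSZ, Z))))))
  [7] S(S(add(Z, mul(SSZ, add(Z, add(SSZ, Z))))))
  [8] S(S(mul(SSZ, add(Z, add(SSZ, Z)))))
  [9] S(S(add(add(Z, add(SSZ, Z)), mul(SZ, add(Z, add(SSZ, Z))))))
  [10] S(S(add(add(SSZ, Z), mul(SZ, add(Z, add(SSZ, Z))))))
  [11] S(S(add(S(add(SZ, Z)), mul(SZ, add(Z, add(SSZ, Z))))))
  [12] S(S(S(add(add(SZ, Z), mul(SZ, add(Z, add(SSZ, Z)))))))
  [13] S(S(S(add(S(add(Z, Z)), mul(SZ, add(Z, add(SSZ, Z)))))))
  [14] S(S(S(S(add(add(Z, Z), mul(SZ, add(Z, add(SSZ, Z))))))))
  [15] S(S(S(S(add(Z, mul(SZ, add(Z, add(SSZ, Z))))))))
  [16] S(S(S(S(mul(SZ, add(Z, add(SSZ, Z)))))))
  [17] S(S(S(S(add(add(Z, add(SSZ, Z)), mul(Z, add(Z, add(SSZ, Z))))))))
  [18] S(S(S(S(add(add(SSZ, Z), mul(Z, add(Z, add(SSZ, Z))))))))
  [19] S(S(S(S(add(S(add(SZ, Z)), mul(Z, add(Z, add(SSZ, Z))))))))
  [20] S(S(S(S(S(add(add(SZ, Z), mul(Z, add(Z, add(SSZ, Z)))))))))
  [21] S(S(S(S(S(add(S(add(Z, Z)), mul(Z, add(Z, add(SSZ, Z)))))))))
  [22] S(S(S(S(S(S(add(add(Z, Z), mul(Z, add(Z, add(SSZ, Z))))))))))
  [23] S(S(S(S(S(S(add(Z, mul(Z, add(Z, add(SSZ, Z))))))))))
  [24] S(S(S(S(S(S(mul(Z, add(Z, add(SSZ, Z)))))))))
  [25] S^6(Z)

Term B:
  start: add(S^4(Z), mul(mul(SSZ, SSSZ), SZ))
  [1] S(add(SSSZ, mul(mul(SSZ, SSSZ), SZ)))
  [2] S(S(add(SSZ, mul(mul(SSZ, SSSZ), SZ))))
  [3] S(S(S(add(SZ, mul(mul(SSZ, SSSZ), SZ)))))
  [4] S(S(S(S(add(Z, mul(mul(SSZ, SSSZ), SZ))))))
  [5] S(S(S(S(mul(mul(SSZ, SSSZ), SZ)))))
  [6] S(S(S(S(mul(add(SSSZ, mul(SZ, SSSZ)), SZ)))))
  [7] S(S(S(S(mul(S(add(SSZ, mul(SZ, SSSZ))), SZ)))))
  [8] S(S(S(S(add(SZ, mul(add(SSZ, mul(SZ, SSSZ)), SZ))))))
  [9] S(S(S(S(S(add(Z, mul(add(SSZ, mul(SZ, SSSZ)), SZ)))))))
  [10] S(S(S(S(S(mul(add(SSZ, mul(SZ, SSSZ)), SZ))))))
  [11] S(S(S(S(S(mul(S(add(SZ, mul(SZ, SSSZ))), SZ))))))
  [12] S(S(S(S(S(add(SZ, mul(add(SZ, mul(SZ, SSSZ)), SZ)))))))
  [13] S(S(S(S(S(S(add(Z, mul(add(SZ, mul(SZ, SSSZ)), SZ))))))))
  [14] S(S(S(S(S(S(mul(add(SZ, mul(SZ, SSSZ)), SZ)))))))
  [15] S(S(S(S(S(S(mul(S(add(Z, mul(SZ, SSSZ))), SZ)))))))
  [16] S(S(S(S(S(S(add(SZ, mul(add(Z, mul(SZ, SSSZ)), SZ))))))))
  [17] S(S(S(S(S(S(S(add(Z, mul(add(Z, mul(SZ, SSSZ)), SZ)))))))))
  [18] S(S(S(S(S(S(S(mul(add(Z, mul(SZ, SSSZ)), SZ))))))))
  [19] S(S(S(S(S(S(S(mul(mul(SZ, SSSZ), SZ))))))))
  [20] S(S(S(S(S(S(S(mul(add(SSSZ, mul(Z, SSSZ)), SZ))))))))
  [21] S(S(S(S(S(S(S(mul(S(add(SSZ, mul(Z, SSSZ))), SZ))))))))
  [22] S(S(S(S(S(S(S(add(SZ, mul(add(SSZ, mul(Z, SSSZ)), SZ)))))))))
  [23] S(S(S(S(S(S(S(S(add(Z, mul(add(SSZ, mul(Z, SSSZ)), SZ))))))))))
  [24] S(S(S(S(S(S(S(S(mul(add(SSZ, mul(Z, SSSZ)), SZ)))))))))
  [25] S(S(S(S(S(S(S(S(mul(S(add(SZ, mul(Z, SSSZ))), SZ)))))))))
  [26] S(S(S(S(S(S(S(S(add(SZ, mul(add(SZ, mul(Z, SSSZ)), SZ))))))))))
  [27] S(S(S(S(S(S(S(S(S(add(Z, mul(add(SZ, mul(Z, SSSZ)), SZ)))))))))))
  [28] S(S(S(S(S(S(S(S(S(mul(add(SZ, mul(Z, SSSZ)), SZ))))))))))
  [29] S(S(S(S(S(S(S(S(S(mul(S(add(Z, mul(Z, SSSZ))), SZ))))))))))
  [30] S(S(S(S(S(S(S(S(S(add(SZ, mul(add(Z, mul(Z, SSSZ)), SZ)))))))))))
  [31] S(S(S(S(S(S(S(S(S(S(add(Z, mul(add(Z, mul(Z, SSSZ)), SZ))))))))))))
  [32] S(S(S(S(S(S(S(S(S(S(mul(add(Z, mul(Z, SSSZ)), SZ)))))))))))
  [33] S(S(S(S(S(S(S(S(S(S(mul(mul(Z, SSSZ), SZ)))))))))))
  [34] S(S(S(S(S(S(S(S(S(S(mul(Z, SZ)))))))))))
  [35] S^10(Z)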